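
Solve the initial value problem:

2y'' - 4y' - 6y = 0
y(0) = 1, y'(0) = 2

General solution: y = C₁e^(3x) + C₂e^(-x)
Applying ICs: C₁ = 3/4, C₂ = 1/4
Particular solution: y = (3/4)e^(3x) + (1/4)e^(-x)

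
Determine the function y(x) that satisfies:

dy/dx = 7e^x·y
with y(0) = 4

General solution: y = Ce^(7e^x)
Applying IC y(0) = 4:
Particular solution: y = 4e^(7(e^x - 1))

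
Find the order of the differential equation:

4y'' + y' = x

The order is 2 (highest derivative is of order 2).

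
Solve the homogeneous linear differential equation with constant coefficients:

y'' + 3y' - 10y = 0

Characteristic equation: r² + 3r - 10 = 0
Roots: r = 2, -5 (distinct real)
General solution: y = C₁e^(2x) + C₂e^(-5x)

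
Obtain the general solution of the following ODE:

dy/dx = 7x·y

Separating variables and integrating:
ln|y| = 7x^2/2 + C

General solution: y = Ce^(7x^2/2)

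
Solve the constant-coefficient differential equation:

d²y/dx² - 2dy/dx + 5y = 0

Characteristic equation: r² - 2r + 5 = 0
Roots: r = 1 ± 2i (complex conjugates)
General solution: y = e^x(C₁cos(2x) + C₂sin(2x))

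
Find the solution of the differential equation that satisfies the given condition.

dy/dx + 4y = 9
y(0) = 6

General solution: y = 9/4 + Ce^(-4x)
Applying y(0) = 6: C = 6 - 9/4 = 15/4
Particular solution: y = 9/4 + (15/4)e^(-4x)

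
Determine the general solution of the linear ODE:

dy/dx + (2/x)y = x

Using integrating factor method:

General solution: y = (1/4)x^2 + Cx^(-2)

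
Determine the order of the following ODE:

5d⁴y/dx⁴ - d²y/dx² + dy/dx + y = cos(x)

The order is 4 (highest derivative is of order 4).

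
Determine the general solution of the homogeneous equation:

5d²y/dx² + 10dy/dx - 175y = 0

Characteristic equation: 5r² + 10r - 175 = 0
Divide by 5: r² + 2r - 35 = 0
Roots: r = 5, -7 (distinct real)
General solution: y = C₁e^(5x) + C₂e^(-7x)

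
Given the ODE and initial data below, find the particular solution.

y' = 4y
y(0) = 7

General solution: y = Ce^(4x)
Applying IC y(0) = 7:
Particular solution: y = 7e^(4x)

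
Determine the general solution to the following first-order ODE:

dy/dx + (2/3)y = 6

Using integrating factor method:

General solution: y = 9 + Ce^(-2x/3)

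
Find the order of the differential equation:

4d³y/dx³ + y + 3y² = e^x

The order is 3 (highest derivative is of order 3).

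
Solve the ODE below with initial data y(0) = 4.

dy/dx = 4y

General solution: y = Ce^(4x)
Applying IC y(0) = 4:
Particular solution: y = 4e^(4x)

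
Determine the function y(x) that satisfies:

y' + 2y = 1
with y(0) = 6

General solution: y = 1/2 + Ce^(-2x)
Applying y(0) = 6: C = 6 - 1/2 = 11/2
Particular solution: y = 1/2 + (11/2)e^(-2x)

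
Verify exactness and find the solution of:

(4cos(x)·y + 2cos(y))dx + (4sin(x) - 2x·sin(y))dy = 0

Verify exactness: ∂M/∂y = ∂N/∂x ✓
Find F(x,y) such that ∂F/∂x = M, ∂F/∂y = N
Solution: 4sin(x)·y + 2x·cos(y) = C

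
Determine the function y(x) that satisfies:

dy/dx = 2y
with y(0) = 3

General solution: y = Ce^(2x)
Applying IC y(0) = 3:
Particular solution: y = 3e^(2x)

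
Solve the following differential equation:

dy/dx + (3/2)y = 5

Using integrating factor method:

General solution: y = 10/3 + Ce^(-3x/2)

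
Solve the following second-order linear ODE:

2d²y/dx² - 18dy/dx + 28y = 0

Characteristic equation: 2r² - 18r + 28 = 0
Divide by 2: r² - 9r + 14 = 0
Roots: r = 7, 2 (distinct real)
General solution: y = C₁e^(7x) + C₂e^(2x)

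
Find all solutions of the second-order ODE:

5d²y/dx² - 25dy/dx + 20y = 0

Characteristic equation: 5r² - 25r + 20 = 0
Divide by 5: r² - 5r + 4 = 0
Roots: r = 4, 1 (distinct real)
General solution: y = C₁e^(4x) + C₂e^x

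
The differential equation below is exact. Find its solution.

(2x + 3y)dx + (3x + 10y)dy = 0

Verify exactness: ∂M/∂y = ∂N/∂x ✓
Find F(x,y) such that ∂F/∂x = M, ∂F/∂y = N
Solution: x² + 3xy + 5y² = C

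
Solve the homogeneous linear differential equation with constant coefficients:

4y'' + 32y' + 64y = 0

Characteristic equation: 4r² + 32r + 64 = 0
Divide by 4: r² + 8r + 16 = 0
Factored: (r + 4)² = 0
Repeated root: r = -4
General solution: y = (C₁ + C₂x)e^(-4x)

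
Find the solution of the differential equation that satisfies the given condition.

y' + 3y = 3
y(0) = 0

General solution: y = 1 + Ce^(-3x)
Applying y(0) = 0: C = 0 - 1 = -1
Particular solution: y = 1 - e^(-3x)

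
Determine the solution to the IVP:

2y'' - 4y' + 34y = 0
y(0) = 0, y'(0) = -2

General solution: y = e^x(C₁cos(4x) + C₂sin(4x))
Complex roots r = 1 ± 4i
Applying ICs: C₁ = 0, C₂ = -1/2
Particular solution: y = e^x(-(1/2)sin(4x))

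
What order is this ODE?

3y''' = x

The order is 3 (highest derivative is of order 3).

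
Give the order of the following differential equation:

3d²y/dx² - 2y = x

The order is 2 (highest derivative is of order 2).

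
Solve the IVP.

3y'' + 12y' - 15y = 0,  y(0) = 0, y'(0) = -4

General solution: y = C₁e^x + C₂e^(-5x)
Applying ICs: C₁ = -2/3, C₂ = 2/3
Particular solution: y = -(2/3)e^x + (2/3)e^(-5x)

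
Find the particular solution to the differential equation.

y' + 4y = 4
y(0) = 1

General solution: y = 1 + Ce^(-4x)
Applying y(0) = 1: C = 1 - 1 = 0
Particular solution: y = 1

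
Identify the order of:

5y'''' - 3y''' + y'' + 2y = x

The order is 4 (highest derivative is of order 4).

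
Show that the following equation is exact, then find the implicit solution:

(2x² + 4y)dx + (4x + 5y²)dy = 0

Verify exactness: ∂M/∂y = ∂N/∂x ✓
Find F(x,y) such that ∂F/∂x = M, ∂F/∂y = N
Solution: 2x³/3 + 4xy + 5y³/3 = C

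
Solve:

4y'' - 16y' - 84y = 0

Characteristic equation: 4r² - 16r - 84 = 0
Divide by 4: r² - 4r - 21 = 0
Roots: r = 7, -3 (distinct real)
General solution: y = C₁e^(7x) + C₂e^(-3x)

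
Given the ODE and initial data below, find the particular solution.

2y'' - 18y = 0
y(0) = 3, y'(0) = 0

General solution: y = C₁e^(3x) + C₂e^(-3x)
Applying ICs: C₁ = 3/2, C₂ = 3/2
Particular solution: y = (3/2)e^(3x) + (3/2)e^(-3x)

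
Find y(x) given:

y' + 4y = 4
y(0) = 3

General solution: y = 1 + Ce^(-4x)
Applying y(0) = 3: C = 3 - 1 = 2
Particular solution: y = 1 + 2e^(-4x)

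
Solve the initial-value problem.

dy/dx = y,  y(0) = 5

General solution: y = Ce^x
Applying IC y(0) = 5:
Particular solution: y = 5e^x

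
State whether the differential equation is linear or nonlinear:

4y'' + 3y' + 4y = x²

Linear (y and its derivatives appear to the first power only, no products of y terms)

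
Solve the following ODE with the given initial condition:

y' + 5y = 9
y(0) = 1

General solution: y = 9/5 + Ce^(-5x)
Applying y(0) = 1: C = 1 - 9/5 = -4/5
Particular solution: y = 9/5 - (4/5)e^(-5x)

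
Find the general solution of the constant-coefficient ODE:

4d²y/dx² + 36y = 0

Characteristic equation: 4r² + 36 = 0
Divide by 4: r² + 9 = 0
Roots: r = ±3i (complex conjugates)
General solution: y = C₁cos(3x) + C₂sin(3x)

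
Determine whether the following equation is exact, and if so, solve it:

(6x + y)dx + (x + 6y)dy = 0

Verify exactness: ∂M/∂y = ∂N/∂x ✓
Find F(x,y) such that ∂F/∂x = M, ∂F/∂y = N
Solution: 3x² + xy + 3y² = C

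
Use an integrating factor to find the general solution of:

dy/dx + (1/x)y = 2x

Using integrating factor method:

General solution: y = (2/3)x^2 + C/x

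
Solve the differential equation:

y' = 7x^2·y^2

Separating variables and integrating:
-1/y = 7x^3/3 + C

General solution: y^-1 = (-7/3)x^3 + C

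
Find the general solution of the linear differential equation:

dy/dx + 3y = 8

Using integrating factor method:

General solution: y = 8/3 + Ce^(-3x)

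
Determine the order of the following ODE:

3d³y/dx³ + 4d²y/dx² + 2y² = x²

The order is 3 (highest derivative is of order 3).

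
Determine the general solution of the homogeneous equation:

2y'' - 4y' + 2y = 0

Characteristic equation: 2r² - 4r + 2 = 0
Divide by 2: r² - 2r + 1 = 0
Factored: (r - 1)² = 0
Repeated root: r = 1
General solution: y = (C₁ + C₂x)e^x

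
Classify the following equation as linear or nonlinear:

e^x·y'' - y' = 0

Linear (y and its derivatives appear to the first power only, no products of y terms)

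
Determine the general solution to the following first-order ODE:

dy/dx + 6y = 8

Using integrating factor method:

General solution: y = 4/3 + Ce^(-6x)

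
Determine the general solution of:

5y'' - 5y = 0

Characteristic equation: 5r² - 5 = 0
Divide by 5: r² - 1 = 0
Roots: r = 1, -1 (distinct real)
General solution: y = C₁e^x + C₂e^(-x)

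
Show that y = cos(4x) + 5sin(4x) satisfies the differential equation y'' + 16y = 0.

Verification:
y'' = -16cos(4x) - 80sin(4x)
y'' + 16y = 0 ✓

Yes, it is a solution.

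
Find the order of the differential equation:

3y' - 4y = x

The order is 1 (highest derivative is of order 1).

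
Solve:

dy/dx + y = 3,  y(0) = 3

General solution: y = 3 + Ce^(-x)
Applying y(0) = 3: C = 3 - 3 = 0
Particular solution: y = 3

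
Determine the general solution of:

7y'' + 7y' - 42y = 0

Characteristic equation: 7r² + 7r - 42 = 0
Divide by 7: r² + r - 6 = 0
Roots: r = 2, -3 (distinct real)
General solution: y = C₁e^(2x) + C₂e^(-3x)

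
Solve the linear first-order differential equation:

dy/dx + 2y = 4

Using integrating factor method:

General solution: y = 2 + Ce^(-2x)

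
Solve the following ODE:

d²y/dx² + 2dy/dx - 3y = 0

Characteristic equation: r² + 2r - 3 = 0
Roots: r = 1, -3 (distinct real)
General solution: y = C₁e^x + C₂e^(-3x)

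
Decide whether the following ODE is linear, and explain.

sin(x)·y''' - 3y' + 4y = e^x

Linear (y and its derivatives appear to the first power only, no products of y terms)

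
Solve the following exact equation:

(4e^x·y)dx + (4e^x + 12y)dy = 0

Verify exactness: ∂M/∂y = ∂N/∂x ✓
Find F(x,y) such that ∂F/∂x = M, ∂F/∂y = N
Solution: 4e^x·y + 6y² = C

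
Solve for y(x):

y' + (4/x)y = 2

Using integrating factor method:

General solution: y = (2/5)x + Cx^(-4)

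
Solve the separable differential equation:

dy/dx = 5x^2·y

Separating variables and integrating:
ln|y| = 5x^3/3 + C

General solution: y = Ce^(5x^3/3)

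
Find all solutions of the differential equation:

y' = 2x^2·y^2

Separating variables and integrating:
-1/y = 2x^3/3 + C

General solution: y^-1 = (-2/3)x^3 + C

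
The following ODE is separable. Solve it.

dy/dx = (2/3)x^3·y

Separating variables and integrating:
ln|y| = x^4/6 + C

General solution: y = Ce^(x^4/6)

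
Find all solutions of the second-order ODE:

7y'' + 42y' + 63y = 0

Characteristic equation: 7r² + 42r + 63 = 0
Divide by 7: r² + 6r + 9 = 0
Factored: (r + 3)² = 0
Repeated root: r = -3
General solution: y = (C₁ + C₂x)e^(-3x)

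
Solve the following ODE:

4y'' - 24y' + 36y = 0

Characteristic equation: 4r² - 24r + 36 = 0
Divide by 4: r² - 6r + 9 = 0
Factored: (r - 3)² = 0
Repeated root: r = 3
General solution: y = (C₁ + C₂x)e^(3x)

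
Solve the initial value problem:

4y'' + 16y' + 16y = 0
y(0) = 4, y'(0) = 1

General solution: y = (C₁ + C₂x)e^(-2x)
Repeated root r = -2
Applying ICs: C₁ = 4, C₂ = 9
Particular solution: y = (4 + 9x)e^(-2x)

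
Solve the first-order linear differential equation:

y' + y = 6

Using integrating factor method:

General solution: y = 6 + Ce^(-x)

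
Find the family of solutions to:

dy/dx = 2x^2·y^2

Separating variables and integrating:
-1/y = 2x^3/3 + C

General solution: y^-1 = (-2/3)x^3 + C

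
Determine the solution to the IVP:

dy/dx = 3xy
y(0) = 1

General solution: y = Ce^(3x²/2)
Applying IC y(0) = 1:
Particular solution: y = e^(3x²/2)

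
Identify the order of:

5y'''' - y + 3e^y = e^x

The order is 4 (highest derivative is of order 4).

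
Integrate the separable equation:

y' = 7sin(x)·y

Separating variables and integrating:
ln|y| = -7cos(x) + C

General solution: y = Ce^(-7cos(x))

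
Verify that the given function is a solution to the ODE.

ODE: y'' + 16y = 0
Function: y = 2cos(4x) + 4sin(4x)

Verification:
y'' = -32cos(4x) - 64sin(4x)
y'' + 16y = 0 ✓

Yes, it is a solution.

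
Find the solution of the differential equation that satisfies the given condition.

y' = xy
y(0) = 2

General solution: y = Ce^(x²/2)
Applying IC y(0) = 2:
Particular solution: y = 2e^(x²/2)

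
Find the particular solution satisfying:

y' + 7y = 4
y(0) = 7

General solution: y = 4/7 + Ce^(-7x)
Applying y(0) = 7: C = 7 - 4/7 = 45/7
Particular solution: y = 4/7 + (45/7)e^(-7x)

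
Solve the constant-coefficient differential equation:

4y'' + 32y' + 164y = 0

Characteristic equation: 4r² + 32r + 164 = 0
Divide by 4: r² + 8r + 41 = 0
Roots: r = -4 ± 5i (complex conjugates)
General solution: y = e^(-4x)(C₁cos(5x) + C₂sin(5x))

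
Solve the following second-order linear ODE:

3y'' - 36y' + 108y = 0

Characteristic equation: 3r² - 36r + 108 = 0
Divide by 3: r² - 12r + 36 = 0
Factored: (r - 6)² = 0
Repeated root: r = 6
General solution: y = (C₁ + C₂x)e^(6x)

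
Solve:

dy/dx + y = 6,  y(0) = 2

General solution: y = 6 + Ce^(-x)
Applying y(0) = 2: C = 2 - 6 = -4
Particular solution: y = 6 - 4e^(-x)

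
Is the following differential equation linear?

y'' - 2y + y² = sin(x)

No. Nonlinear (y² term)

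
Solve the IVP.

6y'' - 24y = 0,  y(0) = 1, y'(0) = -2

General solution: y = C₁e^(2x) + C₂e^(-2x)
Applying ICs: C₁ = 0, C₂ = 1
Particular solution: y = e^(-2x)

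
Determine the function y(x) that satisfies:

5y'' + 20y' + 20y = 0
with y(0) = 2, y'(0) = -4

General solution: y = (C₁ + C₂x)e^(-2x)
Repeated root r = -2
Applying ICs: C₁ = 2, C₂ = 0
Particular solution: y = 2e^(-2x)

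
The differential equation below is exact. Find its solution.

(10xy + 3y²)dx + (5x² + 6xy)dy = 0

Verify exactness: ∂M/∂y = ∂N/∂x ✓
Find F(x,y) such that ∂F/∂x = M, ∂F/∂y = N
Solution: 5x²y + 3xy² = C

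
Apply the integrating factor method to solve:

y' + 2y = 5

Using integrating factor method:

General solution: y = 5/2 + Ce^(-2x)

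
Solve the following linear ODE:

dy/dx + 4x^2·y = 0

Using integrating factor method:

General solution: y = Ce^(-4x^3/3)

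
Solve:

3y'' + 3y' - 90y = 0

Characteristic equation: 3r² + 3r - 90 = 0
Divide by 3: r² + r - 30 = 0
Roots: r = 5, -6 (distinct real)
General solution: y = C₁e^(5x) + C₂e^(-6x)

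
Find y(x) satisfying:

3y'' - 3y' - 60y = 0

Characteristic equation: 3r² - 3r - 60 = 0
Divide by 3: r² - r - 20 = 0
Roots: r = 5, -4 (distinct real)
General solution: y = C₁e^(5x) + C₂e^(-4x)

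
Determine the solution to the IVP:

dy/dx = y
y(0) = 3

General solution: y = Ce^x
Applying IC y(0) = 3:
Particular solution: y = 3e^x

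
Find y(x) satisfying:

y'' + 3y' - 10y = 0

Characteristic equation: r² + 3r - 10 = 0
Roots: r = 2, -5 (distinct real)
General solution: y = C₁e^(2x) + C₂e^(-5x)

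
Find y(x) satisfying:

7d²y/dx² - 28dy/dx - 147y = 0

Characteristic equation: 7r² - 28r - 147 = 0
Divide by 7: r² - 4r - 21 = 0
Roots: r = 7, -3 (distinct real)
General solution: y = C₁e^(7x) + C₂e^(-3x)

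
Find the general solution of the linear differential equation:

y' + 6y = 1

Using integrating factor method:

General solution: y = 1/6 + Ce^(-6x)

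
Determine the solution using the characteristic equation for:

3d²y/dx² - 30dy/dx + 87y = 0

Characteristic equation: 3r² - 30r + 87 = 0
Divide by 3: r² - 10r + 29 = 0
Roots: r = 5 ± 2i (complex conjugates)
General solution: y = e^(5x)(C₁cos(2x) + C₂sin(2x))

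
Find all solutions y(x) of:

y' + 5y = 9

Using integrating factor method:

General solution: y = 9/5 + Ce^(-5x)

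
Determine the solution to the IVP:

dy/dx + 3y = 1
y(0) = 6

General solution: y = 1/3 + Ce^(-3x)
Applying y(0) = 6: C = 6 - 1/3 = 17/3
Particular solution: y = 1/3 + (17/3)e^(-3x)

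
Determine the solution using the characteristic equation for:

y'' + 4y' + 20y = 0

Characteristic equation: r² + 4r + 20 = 0
Roots: r = -2 ± 4i (complex conjugates)
General solution: y = e^(-2x)(C₁cos(4x) + C₂sin(4x))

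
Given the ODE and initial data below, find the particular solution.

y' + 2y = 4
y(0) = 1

General solution: y = 2 + Ce^(-2x)
Applying y(0) = 1: C = 1 - 2 = -1
Particular solution: y = 2 - e^(-2x)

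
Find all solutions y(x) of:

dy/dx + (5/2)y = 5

Using integrating factor method:

General solution: y = 2 + Ce^(-5x/2)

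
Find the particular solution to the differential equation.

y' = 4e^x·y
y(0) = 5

General solution: y = Ce^(4e^x)
Applying IC y(0) = 5:
Particular solution: y = 5e^(4(e^x - 1))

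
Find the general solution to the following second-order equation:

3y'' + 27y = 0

Characteristic equation: 3r² + 27 = 0
Divide by 3: r² + 9 = 0
Roots: r = ±3i (complex conjugates)
General solution: y = C₁cos(3x) + C₂sin(3x)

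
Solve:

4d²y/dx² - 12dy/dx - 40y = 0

Characteristic equation: 4r² - 12r - 40 = 0
Divide by 4: r² - 3r - 10 = 0
Roots: r = 5, -2 (distinct real)
General solution: y = C₁e^(5x) + C₂e^(-2x)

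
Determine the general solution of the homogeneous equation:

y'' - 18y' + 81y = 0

Characteristic equation: r² - 18r + 81 = 0
Factored: (r - 9)² = 0
Repeated root: r = 9
General solution: y = (C₁ + C₂x)e^(9x)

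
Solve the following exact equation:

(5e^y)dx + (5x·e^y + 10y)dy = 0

Verify exactness: ∂M/∂y = ∂N/∂x ✓
Find F(x,y) such that ∂F/∂x = M, ∂F/∂y = N
Solution: 5x·e^y + 5y² = C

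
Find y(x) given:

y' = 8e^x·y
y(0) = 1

General solution: y = Ce^(8e^x)
Applying IC y(0) = 1:
Particular solution: y = e^(8(e^x - 1))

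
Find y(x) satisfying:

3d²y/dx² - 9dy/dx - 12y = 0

Characteristic equation: 3r² - 9r - 12 = 0
Divide by 3: r² - 3r - 4 = 0
Roots: r = 4, -1 (distinct real)
General solution: y = C₁e^(4x) + C₂e^(-x)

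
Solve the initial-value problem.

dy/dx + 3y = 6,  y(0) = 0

General solution: y = 2 + Ce^(-3x)
Applying y(0) = 0: C = 0 - 2 = -2
Particular solution: y = 2 - 2e^(-3x)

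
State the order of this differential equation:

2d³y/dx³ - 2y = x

The order is 3 (highest derivative is of order 3).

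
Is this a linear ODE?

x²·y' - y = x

Yes. Linear (y and its derivatives appear to the first power only, no products of y terms)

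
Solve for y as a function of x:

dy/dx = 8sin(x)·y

Separating variables and integrating:
ln|y| = -8cos(x) + C

General solution: y = Ce^(-8cos(x))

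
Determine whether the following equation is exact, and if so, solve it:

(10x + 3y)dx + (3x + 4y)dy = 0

Verify exactness: ∂M/∂y = ∂N/∂x ✓
Find F(x,y) such that ∂F/∂x = M, ∂F/∂y = N
Solution: 5x² + 3xy + 2y² = C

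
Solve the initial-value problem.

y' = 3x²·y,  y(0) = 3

General solution: y = Ce^(x³)
Applying IC y(0) = 3:
Particular solution: y = 3e^(x³)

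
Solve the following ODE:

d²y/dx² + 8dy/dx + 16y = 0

Characteristic equation: r² + 8r + 16 = 0
Factored: (r + 4)² = 0
Repeated root: r = -4
General solution: y = (C₁ + C₂x)e^(-4x)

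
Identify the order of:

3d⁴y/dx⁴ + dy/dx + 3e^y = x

The order is 4 (highest derivative is of order 4).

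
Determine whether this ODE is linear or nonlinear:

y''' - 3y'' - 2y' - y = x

Linear (y and its derivatives appear to the first power only, no products of y terms)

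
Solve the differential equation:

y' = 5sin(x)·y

Separating variables and integrating:
ln|y| = -5cos(x) + C

General solution: y = Ce^(-5cos(x))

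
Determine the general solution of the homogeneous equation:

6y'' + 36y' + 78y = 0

Characteristic equation: 6r² + 36r + 78 = 0
Divide by 6: r² + 6r + 13 = 0
Roots: r = -3 ± 2i (complex conjugates)
General solution: y = e^(-3x)(C₁cos(2x) + C₂sin(2x))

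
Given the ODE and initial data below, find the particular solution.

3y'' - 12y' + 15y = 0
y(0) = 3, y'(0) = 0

General solution: y = e^(2x)(C₁cos(x) + C₂sin(x))
Complex roots r = 2 ± i
Applying ICs: C₁ = 3, C₂ = -6
Particular solution: y = e^(2x)(3cos(x) - 6sin(x))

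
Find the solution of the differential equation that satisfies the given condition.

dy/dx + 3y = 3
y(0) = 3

General solution: y = 1 + Ce^(-3x)
Applying y(0) = 3: C = 3 - 1 = 2
Particular solution: y = 1 + 2e^(-3x)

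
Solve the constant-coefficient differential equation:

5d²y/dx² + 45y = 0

Characteristic equation: 5r² + 45 = 0
Divide by 5: r² + 9 = 0
Roots: r = ±3i (complex conjugates)
General solution: y = C₁cos(3x) + C₂sin(3x)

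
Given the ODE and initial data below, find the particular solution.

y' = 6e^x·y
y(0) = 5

General solution: y = Ce^(6e^x)
Applying IC y(0) = 5:
Particular solution: y = 5e^(6(e^x - 1))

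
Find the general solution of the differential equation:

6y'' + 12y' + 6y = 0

Characteristic equation: 6r² + 12r + 6 = 0
Divide by 6: r² + 2r + 1 = 0
Factored: (r + 1)² = 0
Repeated root: r = -1
General solution: y = (C₁ + C₂x)e^(-x)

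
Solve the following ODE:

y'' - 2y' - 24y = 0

Characteristic equation: r² - 2r - 24 = 0
Roots: r = 6, -4 (distinct real)
General solution: y = C₁e^(6x) + C₂e^(-4x)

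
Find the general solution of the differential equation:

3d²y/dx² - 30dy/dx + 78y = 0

Characteristic equation: 3r² - 30r + 78 = 0
Divide by 3: r² - 10r + 26 = 0
Roots: r = 5 ± i (complex conjugates)
General solution: y = e^(5x)(C₁cos(x) + C₂sin(x))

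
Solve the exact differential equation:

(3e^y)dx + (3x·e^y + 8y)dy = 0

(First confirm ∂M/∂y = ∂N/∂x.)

Verify exactness: ∂M/∂y = ∂N/∂x ✓
Find F(x,y) such that ∂F/∂x = M, ∂F/∂y = N
Solution: 3x·e^y + 4y² = C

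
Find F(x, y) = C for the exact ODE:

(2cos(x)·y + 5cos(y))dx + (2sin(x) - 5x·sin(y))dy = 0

Verify exactness: ∂M/∂y = ∂N/∂x ✓
Find F(x,y) such that ∂F/∂x = M, ∂F/∂y = N
Solution: 2sin(x)·y + 5x·cos(y) = C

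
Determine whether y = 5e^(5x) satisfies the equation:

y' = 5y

Verification:
y = 5e^(5x)
y' = 25e^(5x)
5y = 25e^(5x)
y' = 5y ✓

Yes, it is a solution.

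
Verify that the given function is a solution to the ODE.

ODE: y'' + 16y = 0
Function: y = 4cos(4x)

Verification:
y'' = -64cos(4x)
y'' + 16y = 0 ✓

Yes, it is a solution.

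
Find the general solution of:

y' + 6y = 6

Using integrating factor method:

General solution: y = 1 + Ce^(-6x)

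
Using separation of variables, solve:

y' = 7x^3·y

Separating variables and integrating:
ln|y| = 7x^4/4 + C

General solution: y = Ce^(7x^4/4)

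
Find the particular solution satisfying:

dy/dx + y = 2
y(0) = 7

General solution: y = 2 + Ce^(-x)
Applying y(0) = 7: C = 7 - 2 = 5
Particular solution: y = 2 + 5e^(-x)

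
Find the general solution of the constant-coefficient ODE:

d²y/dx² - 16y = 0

Characteristic equation: r² - 16 = 0
Roots: r = 4, -4 (distinct real)
General solution: y = C₁e^(4x) + C₂e^(-4x)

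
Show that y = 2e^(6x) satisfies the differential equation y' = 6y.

Verification:
y = 2e^(6x)
y' = 12e^(6x)
6y = 12e^(6x)
y' = 6y ✓

Yes, it is a solution.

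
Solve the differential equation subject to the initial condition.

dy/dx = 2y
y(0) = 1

General solution: y = Ce^(2x)
Applying IC y(0) = 1:
Particular solution: y = e^(2x)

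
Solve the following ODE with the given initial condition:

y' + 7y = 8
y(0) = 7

General solution: y = 8/7 + Ce^(-7x)
Applying y(0) = 7: C = 7 - 8/7 = 41/7
Particular solution: y = 8/7 + (41/7)e^(-7x)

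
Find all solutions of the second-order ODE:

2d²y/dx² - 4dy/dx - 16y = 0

Characteristic equation: 2r² - 4r - 16 = 0
Divide by 2: r² - 2r - 8 = 0
Roots: r = 4, -2 (distinct real)
General solution: y = C₁e^(4x) + C₂e^(-2x)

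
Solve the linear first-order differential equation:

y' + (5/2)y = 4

Using integrating factor method:

General solution: y = 8/5 + Ce^(-5x/2)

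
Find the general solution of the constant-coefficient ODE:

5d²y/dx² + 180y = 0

Characteristic equation: 5r² + 180 = 0
Divide by 5: r² + 36 = 0
Roots: r = ±6i (complex conjugates)
General solution: y = C₁cos(6x) + C₂sin(6x)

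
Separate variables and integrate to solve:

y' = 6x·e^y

Separating variables and integrating:
-e^(-y) = 3x² + C

General solution: y = -ln(C - 3x²)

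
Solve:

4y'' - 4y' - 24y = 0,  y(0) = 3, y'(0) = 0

General solution: y = C₁e^(3x) + C₂e^(-2x)
Applying ICs: C₁ = 6/5, C₂ = 9/5
Particular solution: y = (6/5)e^(3x) + (9/5)e^(-2x)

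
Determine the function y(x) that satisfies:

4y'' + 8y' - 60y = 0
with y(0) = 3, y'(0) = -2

General solution: y = C₁e^(3x) + C₂e^(-5x)
Applying ICs: C₁ = 13/8, C₂ = 11/8
Particular solution: y = (13/8)e^(3x) + (11/8)e^(-5x)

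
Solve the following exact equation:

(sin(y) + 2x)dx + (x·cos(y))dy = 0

Verify exactness: ∂M/∂y = ∂N/∂x ✓
Find F(x,y) such that ∂F/∂x = M, ∂F/∂y = N
Solution: x·sin(y) + x² = C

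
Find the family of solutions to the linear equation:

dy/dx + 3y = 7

Using integrating factor method:

General solution: y = 7/3 + Ce^(-3x)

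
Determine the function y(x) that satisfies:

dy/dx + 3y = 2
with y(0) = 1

General solution: y = 2/3 + Ce^(-3x)
Applying y(0) = 1: C = 1 - 2/3 = 1/3
Particular solution: y = 2/3 + (1/3)e^(-3x)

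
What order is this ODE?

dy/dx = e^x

The order is 1 (highest derivative is of order 1).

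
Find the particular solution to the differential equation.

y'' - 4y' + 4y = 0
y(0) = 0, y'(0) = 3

General solution: y = (C₁ + C₂x)e^(2x)
Repeated root r = 2
Applying ICs: C₁ = 0, C₂ = 3
Particular solution: y = 3xe^(2x)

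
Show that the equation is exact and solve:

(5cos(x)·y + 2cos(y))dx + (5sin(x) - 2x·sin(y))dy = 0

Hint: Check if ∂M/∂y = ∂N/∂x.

Verify exactness: ∂M/∂y = ∂N/∂x ✓
Find F(x,y) such that ∂F/∂x = M, ∂F/∂y = N
Solution: 5sin(x)·y + 2x·cos(y) = C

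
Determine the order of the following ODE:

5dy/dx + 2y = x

The order is 1 (highest derivative is of order 1).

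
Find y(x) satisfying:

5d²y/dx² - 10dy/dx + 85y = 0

Characteristic equation: 5r² - 10r + 85 = 0
Divide by 5: r² - 2r + 17 = 0
Roots: r = 1 ± 4i (complex conjugates)
General solution: y = e^x(C₁cos(4x) + C₂sin(4x))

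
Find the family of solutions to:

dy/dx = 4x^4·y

Separating variables and integrating:
ln|y| = 4x^5/5 + C

General solution: y = Ce^(4x^5/5)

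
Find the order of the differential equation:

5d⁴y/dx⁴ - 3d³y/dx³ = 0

The order is 4 (highest derivative is of order 4).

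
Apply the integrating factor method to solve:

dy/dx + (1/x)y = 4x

Using integrating factor method:

General solution: y = (4/3)x^2 + C/x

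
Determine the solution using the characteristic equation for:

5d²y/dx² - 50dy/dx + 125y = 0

Characteristic equation: 5r² - 50r + 125 = 0
Divide by 5: r² - 10r + 25 = 0
Factored: (r - 5)² = 0
Repeated root: r = 5
General solution: y = (C₁ + C₂x)e^(5x)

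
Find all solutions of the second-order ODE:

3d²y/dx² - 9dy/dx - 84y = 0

Characteristic equation: 3r² - 9r - 84 = 0
Divide by 3: r² - 3r - 28 = 0
Roots: r = 7, -4 (distinct real)
General solution: y = C₁e^(7x) + C₂e^(-4x)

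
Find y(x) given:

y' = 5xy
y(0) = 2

General solution: y = Ce^(5x²/2)
Applying IC y(0) = 2:
Particular solution: y = 2e^(5x²/2)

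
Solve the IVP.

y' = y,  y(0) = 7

General solution: y = Ce^x
Applying IC y(0) = 7:
Particular solution: y = 7e^x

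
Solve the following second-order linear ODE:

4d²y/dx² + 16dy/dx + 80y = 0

Characteristic equation: 4r² + 16r + 80 = 0
Divide by 4: r² + 4r + 20 = 0
Roots: r = -2 ± 4i (complex conjugates)
General solution: y = e^(-2x)(C₁cos(4x) + C₂sin(4x))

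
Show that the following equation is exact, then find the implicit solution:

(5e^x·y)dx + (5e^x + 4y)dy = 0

Verify exactness: ∂M/∂y = ∂N/∂x ✓
Find F(x,y) such that ∂F/∂x = M, ∂F/∂y = N
Solution: 5e^x·y + 2y² = C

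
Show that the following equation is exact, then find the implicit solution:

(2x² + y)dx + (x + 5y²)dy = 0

Verify exactness: ∂M/∂y = ∂N/∂x ✓
Find F(x,y) such that ∂F/∂x = M, ∂F/∂y = N
Solution: 2x³/3 + xy + 5y³/3 = C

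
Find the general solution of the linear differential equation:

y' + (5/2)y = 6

Using integrating factor method:

General solution: y = 12/5 + Ce^(-5x/2)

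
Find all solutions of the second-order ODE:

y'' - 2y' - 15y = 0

Characteristic equation: r² - 2r - 15 = 0
Roots: r = 5, -3 (distinct real)
General solution: y = C₁e^(5x) + C₂e^(-3x)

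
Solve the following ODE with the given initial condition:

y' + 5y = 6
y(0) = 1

General solution: y = 6/5 + Ce^(-5x)
Applying y(0) = 1: C = 1 - 6/5 = -1/5
Particular solution: y = 6/5 - (1/5)e^(-5x)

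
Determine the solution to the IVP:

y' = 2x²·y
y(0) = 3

General solution: y = Ce^(2x³/3)
Applying IC y(0) = 3:
Particular solution: y = 3e^(2x³/3)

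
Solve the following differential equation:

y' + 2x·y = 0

Using integrating factor method:

General solution: y = Ce^(-x^2)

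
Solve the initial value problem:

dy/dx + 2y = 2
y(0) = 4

General solution: y = 1 + Ce^(-2x)
Applying y(0) = 4: C = 4 - 1 = 3
Particular solution: y = 1 + 3e^(-2x)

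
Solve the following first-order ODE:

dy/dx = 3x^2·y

Separating variables and integrating:
ln|y| = x^3 + C

General solution: y = Ce^(x^3)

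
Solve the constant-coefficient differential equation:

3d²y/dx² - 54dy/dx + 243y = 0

Characteristic equation: 3r² - 54r + 243 = 0
Divide by 3: r² - 18r + 81 = 0
Factored: (r - 9)² = 0
Repeated root: r = 9
General solution: y = (C₁ + C₂x)e^(9x)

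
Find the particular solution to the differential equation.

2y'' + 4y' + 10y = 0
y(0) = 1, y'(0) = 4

General solution: y = e^(-x)(C₁cos(2x) + C₂sin(2x))
Complex roots r = -1 ± 2i
Applying ICs: C₁ = 1, C₂ = 5/2
Particular solution: y = e^(-x)(cos(2x) + (5/2)sin(2x))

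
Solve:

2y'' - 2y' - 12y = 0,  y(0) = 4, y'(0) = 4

General solution: y = C₁e^(3x) + C₂e^(-2x)
Applying ICs: C₁ = 12/5, C₂ = 8/5
Particular solution: y = (12/5)e^(3x) + (8/5)e^(-2x)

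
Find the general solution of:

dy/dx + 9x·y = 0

Using integrating factor method:

General solution: y = Ce^(-9x^2/2)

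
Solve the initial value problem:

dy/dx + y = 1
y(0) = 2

General solution: y = 1 + Ce^(-x)
Applying y(0) = 2: C = 2 - 1 = 1
Particular solution: y = 1 + e^(-x)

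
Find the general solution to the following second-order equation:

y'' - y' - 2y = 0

Characteristic equation: r² - r - 2 = 0
Roots: r = 2, -1 (distinct real)
General solution: y = C₁e^(2x) + C₂e^(-x)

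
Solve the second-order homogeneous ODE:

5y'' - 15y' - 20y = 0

Characteristic equation: 5r² - 15r - 20 = 0
Divide by 5: r² - 3r - 4 = 0
Roots: r = 4, -1 (distinct real)
General solution: y = C₁e^(4x) + C₂e^(-x)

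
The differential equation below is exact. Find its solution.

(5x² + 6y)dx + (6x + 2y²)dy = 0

Verify exactness: ∂M/∂y = ∂N/∂x ✓
Find F(x,y) such that ∂F/∂x = M, ∂F/∂y = N
Solution: 5x³/3 + 6xy + 2y³/3 = C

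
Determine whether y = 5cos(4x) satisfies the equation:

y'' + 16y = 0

Verification:
y'' = -80cos(4x)
y'' + 16y = 0 ✓

Yes, it is a solution.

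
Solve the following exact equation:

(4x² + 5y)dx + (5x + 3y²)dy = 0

Verify exactness: ∂M/∂y = ∂N/∂x ✓
Find F(x,y) such that ∂F/∂x = M, ∂F/∂y = N
Solution: 4x³/3 + 5xy + y³ = C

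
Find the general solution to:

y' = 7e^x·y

Separating variables and integrating:
ln|y| = 7e^x + C

General solution: y = Ce^(7e^x)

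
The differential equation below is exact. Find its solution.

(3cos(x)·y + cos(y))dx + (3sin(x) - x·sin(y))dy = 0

Verify exactness: ∂M/∂y = ∂N/∂x ✓
Find F(x,y) such that ∂F/∂x = M, ∂F/∂y = N
Solution: 3sin(x)·y + x·cos(y) = C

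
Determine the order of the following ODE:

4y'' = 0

The order is 2 (highest derivative is of order 2).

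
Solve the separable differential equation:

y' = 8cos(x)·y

Separating variables and integrating:
ln|y| = 8sin(x) + C

General solution: y = Ce^(8sin(x))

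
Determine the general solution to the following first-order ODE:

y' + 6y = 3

Using integrating factor method:

General solution: y = 1/2 + Ce^(-6x)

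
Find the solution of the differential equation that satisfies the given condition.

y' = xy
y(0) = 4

General solution: y = Ce^(x²/2)
Applying IC y(0) = 4:
Particular solution: y = 4e^(x²/2)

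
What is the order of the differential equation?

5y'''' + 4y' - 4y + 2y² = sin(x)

The order is 4 (highest derivative is of order 4).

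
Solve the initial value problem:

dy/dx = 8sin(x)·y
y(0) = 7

General solution: y = Ce^(-8cos(x))
Applying IC y(0) = 7:
Particular solution: y = 7e^(8(1-cos(x)))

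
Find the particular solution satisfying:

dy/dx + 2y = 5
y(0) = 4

General solution: y = 5/2 + Ce^(-2x)
Applying y(0) = 4: C = 4 - 5/2 = 3/2
Particular solution: y = 5/2 + (3/2)e^(-2x)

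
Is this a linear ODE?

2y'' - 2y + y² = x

No. Nonlinear (y² term)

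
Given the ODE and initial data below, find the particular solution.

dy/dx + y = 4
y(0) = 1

General solution: y = 4 + Ce^(-x)
Applying y(0) = 1: C = 1 - 4 = -3
Particular solution: y = 4 - 3e^(-x)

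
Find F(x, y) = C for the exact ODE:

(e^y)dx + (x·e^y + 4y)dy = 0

Verify exactness: ∂M/∂y = ∂N/∂x ✓
Find F(x,y) such that ∂F/∂x = M, ∂F/∂y = N
Solution: x·e^y + 2y² = C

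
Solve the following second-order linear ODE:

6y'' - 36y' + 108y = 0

Characteristic equation: 6r² - 36r + 108 = 0
Divide by 6: r² - 6r + 18 = 0
Roots: r = 3 ± 3i (complex conjugates)
General solution: y = e^(3x)(C₁cos(3x) + C₂sin(3x))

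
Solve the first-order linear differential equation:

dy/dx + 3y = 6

Using integrating factor method:

General solution: y = 2 + Ce^(-3x)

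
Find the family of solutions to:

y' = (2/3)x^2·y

Separating variables and integrating:
ln|y| = 2x^3/9 + C

General solution: y = Ce^(2x^3/9)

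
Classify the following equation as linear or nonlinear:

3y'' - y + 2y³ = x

Nonlinear (y³ term)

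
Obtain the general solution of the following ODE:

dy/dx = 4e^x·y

Separating variables and integrating:
ln|y| = 4e^x + C

General solution: y = Ce^(4e^x)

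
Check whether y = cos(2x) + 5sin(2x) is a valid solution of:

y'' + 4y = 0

Verification:
y'' = -4cos(2x) - 20sin(2x)
y'' + 4y = 0 ✓

Yes, it is a solution.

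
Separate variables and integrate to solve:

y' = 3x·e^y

Separating variables and integrating:
-e^(-y) = 3x²/2 + C

General solution: y = -ln(C - 3x²/2)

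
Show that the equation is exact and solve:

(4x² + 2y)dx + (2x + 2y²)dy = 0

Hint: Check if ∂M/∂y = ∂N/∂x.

Verify exactness: ∂M/∂y = ∂N/∂x ✓
Find F(x,y) such that ∂F/∂x = M, ∂F/∂y = N
Solution: 4x³/3 + 2xy + 2y³/3 = C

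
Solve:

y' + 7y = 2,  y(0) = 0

General solution: y = 2/7 + Ce^(-7x)
Applying y(0) = 0: C = 0 - 2/7 = -2/7
Particular solution: y = 2/7 - (2/7)e^(-7x)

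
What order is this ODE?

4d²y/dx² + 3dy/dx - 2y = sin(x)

The order is 2 (highest derivative is of order 2).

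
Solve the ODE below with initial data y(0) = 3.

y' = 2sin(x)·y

General solution: y = Ce^(-2cos(x))
Applying IC y(0) = 3:
Particular solution: y = 3e^(2(1-cos(x)))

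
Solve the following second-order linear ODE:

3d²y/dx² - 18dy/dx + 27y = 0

Characteristic equation: 3r² - 18r + 27 = 0
Divide by 3: r² - 6r + 9 = 0
Factored: (r - 3)² = 0
Repeated root: r = 3
General solution: y = (C₁ + C₂x)e^(3x)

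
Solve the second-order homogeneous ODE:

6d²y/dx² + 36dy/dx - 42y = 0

Characteristic equation: 6r² + 36r - 42 = 0
Divide by 6: r² + 6r - 7 = 0
Roots: r = 1, -7 (distinct real)
General solution: y = C₁e^x + C₂e^(-7x)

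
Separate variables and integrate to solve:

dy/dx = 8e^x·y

Separating variables and integrating:
ln|y| = 8e^x + C

General solution: y = Ce^(8e^x)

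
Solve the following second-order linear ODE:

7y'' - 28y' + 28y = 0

Characteristic equation: 7r² - 28r + 28 = 0
Divide by 7: r² - 4r + 4 = 0
Factored: (r - 2)² = 0
Repeated root: r = 2
General solution: y = (C₁ + C₂x)e^(2x)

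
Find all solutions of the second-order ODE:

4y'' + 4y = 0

Characteristic equation: 4r² + 4 = 0
Divide by 4: r² + 1 = 0
Roots: r = ±i (complex conjugates)
General solution: y = C₁cos(x) + C₂sin(x)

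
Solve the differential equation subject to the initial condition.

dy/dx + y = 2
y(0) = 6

General solution: y = 2 + Ce^(-x)
Applying y(0) = 6: C = 6 - 2 = 4
Particular solution: y = 2 + 4e^(-x)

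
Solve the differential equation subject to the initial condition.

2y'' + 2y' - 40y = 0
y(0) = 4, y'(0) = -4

General solution: y = C₁e^(4x) + C₂e^(-5x)
Applying ICs: C₁ = 16/9, C₂ = 20/9
Particular solution: y = (16/9)e^(4x) + (20/9)e^(-5x)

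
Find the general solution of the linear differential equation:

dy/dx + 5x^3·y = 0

Using integrating factor method:

General solution: y = Ce^(-5x^4/4)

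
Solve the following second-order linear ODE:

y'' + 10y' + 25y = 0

Characteristic equation: r² + 10r + 25 = 0
Factored: (r + 5)² = 0
Repeated root: r = -5
General solution: y = (C₁ + C₂x)e^(-5x)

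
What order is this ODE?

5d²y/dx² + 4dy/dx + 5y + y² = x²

The order is 2 (highest derivative is of order 2).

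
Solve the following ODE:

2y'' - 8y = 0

Characteristic equation: 2r² - 8 = 0
Divide by 2: r² - 4 = 0
Roots: r = 2, -2 (distinct real)
General solution: y = C₁e^(2x) + C₂e^(-2x)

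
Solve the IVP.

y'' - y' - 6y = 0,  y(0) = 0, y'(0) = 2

General solution: y = C₁e^(3x) + C₂e^(-2x)
Applying ICs: C₁ = 2/5, C₂ = -2/5
Particular solution: y = (2/5)e^(3x) - (2/5)e^(-2x)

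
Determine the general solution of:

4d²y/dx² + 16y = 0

Characteristic equation: 4r² + 16 = 0
Divide by 4: r² + 4 = 0
Roots: r = ±2i (complex conjugates)
General solution: y = C₁cos(2x) + C₂sin(2x)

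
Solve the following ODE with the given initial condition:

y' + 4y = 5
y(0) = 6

General solution: y = 5/4 + Ce^(-4x)
Applying y(0) = 6: C = 6 - 5/4 = 19/4
Particular solution: y = 5/4 + (19/4)e^(-4x)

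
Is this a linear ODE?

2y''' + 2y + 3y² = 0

No. Nonlinear (y² term)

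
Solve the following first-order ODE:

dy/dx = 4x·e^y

Separating variables and integrating:
-e^(-y) = 2x² + C

General solution: y = -ln(C - 2x²)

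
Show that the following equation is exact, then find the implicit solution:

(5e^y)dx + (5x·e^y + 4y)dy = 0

Verify exactness: ∂M/∂y = ∂N/∂x ✓
Find F(x,y) such that ∂F/∂x = M, ∂F/∂y = N
Solution: 5x·e^y + 2y² = C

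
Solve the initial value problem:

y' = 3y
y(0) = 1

General solution: y = Ce^(3x)
Applying IC y(0) = 1:
Particular solution: y = e^(3x)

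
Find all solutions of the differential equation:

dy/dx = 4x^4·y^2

Separating variables and integrating:
-1/y = 4x^5/5 + C

General solution: y^-1 = (-4/5)x^5 + C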